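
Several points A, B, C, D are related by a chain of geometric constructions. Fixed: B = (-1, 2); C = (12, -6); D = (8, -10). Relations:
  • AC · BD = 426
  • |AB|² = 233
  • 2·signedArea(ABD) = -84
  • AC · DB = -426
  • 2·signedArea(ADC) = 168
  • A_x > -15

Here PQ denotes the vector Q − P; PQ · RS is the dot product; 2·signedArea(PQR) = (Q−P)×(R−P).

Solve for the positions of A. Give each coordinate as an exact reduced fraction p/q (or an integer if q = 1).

A = (-14, 10)

1. A_x = -14  [AC · BD = 426 ∩ 2·signedArea(ADC) = 168]
2. A_y = 10  [AC · BD = 426 ∩ 2·signedArea(ADC) = 168]
   → A = (-14, 10)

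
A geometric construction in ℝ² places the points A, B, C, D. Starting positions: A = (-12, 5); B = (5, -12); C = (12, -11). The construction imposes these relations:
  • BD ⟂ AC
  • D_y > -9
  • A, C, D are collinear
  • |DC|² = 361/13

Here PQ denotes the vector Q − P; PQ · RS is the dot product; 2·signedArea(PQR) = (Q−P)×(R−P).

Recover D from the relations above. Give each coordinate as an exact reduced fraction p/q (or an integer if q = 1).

D = (99/13, -105/13)

1. D_x = 99/13  [A, C, D are collinear ∩ BD ⟂ AC]
2. D_y = -105/13  [A, C, D are collinear ∩ BD ⟂ AC]
   → D = (99/13, -105/13)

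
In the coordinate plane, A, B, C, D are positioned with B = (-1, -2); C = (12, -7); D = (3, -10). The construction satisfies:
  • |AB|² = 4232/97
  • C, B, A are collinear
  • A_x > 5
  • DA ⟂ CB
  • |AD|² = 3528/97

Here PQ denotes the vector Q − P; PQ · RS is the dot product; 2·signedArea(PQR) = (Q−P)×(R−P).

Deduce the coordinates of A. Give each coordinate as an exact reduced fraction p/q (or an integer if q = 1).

A = (501/97, -424/97)

1. A_x = 501/97  [C, B, A are collinear ∩ DA ⟂ CB]
2. A_y = -424/97  [C, B, A are collinear ∩ DA ⟂ CB]
   → A = (501/97, -424/97)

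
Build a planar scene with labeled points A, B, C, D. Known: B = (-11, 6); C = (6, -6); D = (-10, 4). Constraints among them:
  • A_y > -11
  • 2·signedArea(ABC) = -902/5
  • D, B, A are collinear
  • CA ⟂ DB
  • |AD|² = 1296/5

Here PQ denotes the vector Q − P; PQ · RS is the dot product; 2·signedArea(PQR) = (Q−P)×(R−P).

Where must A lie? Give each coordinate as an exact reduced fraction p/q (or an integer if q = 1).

A = (-14/5, -52/5)

1. A_x = -14/5  [D, B, A are collinear ∩ CA ⟂ DB]
2. A_y = -52/5  [D, B, A are collinear ∩ CA ⟂ DB]
   → A = (-14/5, -52/5)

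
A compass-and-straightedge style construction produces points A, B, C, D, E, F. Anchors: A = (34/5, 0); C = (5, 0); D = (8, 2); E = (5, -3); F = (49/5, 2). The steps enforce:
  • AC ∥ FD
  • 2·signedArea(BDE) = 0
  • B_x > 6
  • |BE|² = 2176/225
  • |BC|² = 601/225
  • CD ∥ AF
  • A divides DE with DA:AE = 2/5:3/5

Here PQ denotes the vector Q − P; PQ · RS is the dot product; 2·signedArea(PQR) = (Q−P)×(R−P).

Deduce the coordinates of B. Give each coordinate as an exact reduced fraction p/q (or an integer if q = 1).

1. B_x = 33/5  [line 5·x + -3·y + -34 = 0 ∩ |BE|² = 2176/225]
2. B_y = -1/3  [line 5·x + -3·y + -34 = 0 ∩ |BE|² = 2176/225]
   → B = (33/5, -1/3)

B = (33/5, -1/3)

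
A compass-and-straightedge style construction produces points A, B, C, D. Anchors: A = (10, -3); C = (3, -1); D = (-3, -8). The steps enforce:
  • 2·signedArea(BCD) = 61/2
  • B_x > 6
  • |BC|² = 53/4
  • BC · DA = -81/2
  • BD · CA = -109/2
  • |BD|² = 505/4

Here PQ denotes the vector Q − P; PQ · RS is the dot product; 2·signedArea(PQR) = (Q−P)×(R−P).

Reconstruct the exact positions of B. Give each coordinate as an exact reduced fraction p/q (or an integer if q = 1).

B = (13/2, -2)

1. B_x = 13/2  [BC · DA = -81/2 ∩ BD · CA = -109/2]
2. B_y = -2  [BC · DA = -81/2 ∩ BD · CA = -109/2]
   → B = (13/2, -2)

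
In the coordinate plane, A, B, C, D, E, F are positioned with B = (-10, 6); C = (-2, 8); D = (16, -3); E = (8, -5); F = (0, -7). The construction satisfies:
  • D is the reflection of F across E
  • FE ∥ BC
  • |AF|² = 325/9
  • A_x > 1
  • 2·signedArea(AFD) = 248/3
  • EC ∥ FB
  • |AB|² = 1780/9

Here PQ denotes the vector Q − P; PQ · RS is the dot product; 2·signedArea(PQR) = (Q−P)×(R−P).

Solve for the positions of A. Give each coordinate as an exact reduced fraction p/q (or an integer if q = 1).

A = (2, -4/3)

1. A_x = 2  [line -4·x + 16·y + 88/3 = 0 ∩ |AB|² = 1780/9]
2. A_y = -4/3  [line -4·x + 16·y + 88/3 = 0 ∩ |AB|² = 1780/9]
   → A = (2, -4/3)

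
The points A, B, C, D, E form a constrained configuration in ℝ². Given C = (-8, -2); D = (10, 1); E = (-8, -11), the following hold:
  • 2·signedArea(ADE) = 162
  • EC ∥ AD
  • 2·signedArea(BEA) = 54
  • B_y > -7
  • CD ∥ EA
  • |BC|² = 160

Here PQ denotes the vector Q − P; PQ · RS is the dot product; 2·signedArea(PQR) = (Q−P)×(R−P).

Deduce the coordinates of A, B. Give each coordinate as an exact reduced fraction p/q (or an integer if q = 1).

1. A_x = 10  [EC ∥ AD ∩ CD ∥ EA]
2. A_y = -8  [EC ∥ AD ∩ CD ∥ EA]
   → A = (10, -8)
3. B_x = 4  [line -3·x + 18·y + 120 = 0 ∩ |BC|² = 160]
4. B_y = -6  [line -3·x + 18·y + 120 = 0 ∩ |BC|² = 160]
   → B = (4, -6)

A = (10, -8)
B = (4, -6)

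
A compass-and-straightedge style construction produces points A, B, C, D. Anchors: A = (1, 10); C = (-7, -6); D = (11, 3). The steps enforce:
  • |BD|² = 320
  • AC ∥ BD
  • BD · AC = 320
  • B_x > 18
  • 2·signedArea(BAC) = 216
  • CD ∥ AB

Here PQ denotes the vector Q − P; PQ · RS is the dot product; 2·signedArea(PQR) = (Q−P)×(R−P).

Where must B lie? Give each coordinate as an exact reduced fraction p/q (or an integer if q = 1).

B = (19, 19)

1. B_x = 19  [AC ∥ BD ∩ CD ∥ AB]
2. B_y = 19  [AC ∥ BD ∩ CD ∥ AB]
   → B = (19, 19)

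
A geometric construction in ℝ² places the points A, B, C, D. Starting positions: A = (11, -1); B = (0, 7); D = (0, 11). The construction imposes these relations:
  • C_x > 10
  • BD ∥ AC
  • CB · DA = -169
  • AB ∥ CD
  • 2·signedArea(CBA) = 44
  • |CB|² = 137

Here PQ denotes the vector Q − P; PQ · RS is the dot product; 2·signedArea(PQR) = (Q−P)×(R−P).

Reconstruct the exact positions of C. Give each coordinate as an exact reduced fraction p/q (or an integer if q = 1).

C = (11, 3)

1. C_x = 11  [AB ∥ CD ∩ BD ∥ AC]
2. C_y = 3  [AB ∥ CD ∩ BD ∥ AC]
   → C = (11, 3)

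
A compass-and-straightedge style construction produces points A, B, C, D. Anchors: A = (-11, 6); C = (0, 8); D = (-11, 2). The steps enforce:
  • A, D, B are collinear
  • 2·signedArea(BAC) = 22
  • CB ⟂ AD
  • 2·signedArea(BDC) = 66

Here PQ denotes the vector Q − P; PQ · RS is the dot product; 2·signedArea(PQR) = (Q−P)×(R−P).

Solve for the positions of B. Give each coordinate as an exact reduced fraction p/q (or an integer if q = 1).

1. B_x = -11  [A, D, B are collinear ∩ CB ⟂ AD]
2. B_y = 8  [A, D, B are collinear ∩ CB ⟂ AD]
   → B = (-11, 8)

B = (-11, 8)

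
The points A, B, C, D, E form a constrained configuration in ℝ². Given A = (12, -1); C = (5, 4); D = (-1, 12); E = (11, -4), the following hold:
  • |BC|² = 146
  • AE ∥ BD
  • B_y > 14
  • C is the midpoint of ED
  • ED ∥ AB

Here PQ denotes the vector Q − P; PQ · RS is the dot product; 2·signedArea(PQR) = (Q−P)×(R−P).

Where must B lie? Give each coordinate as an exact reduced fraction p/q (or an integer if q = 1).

B = (0, 15)

1. B_x = 0  [AE ∥ BD ∩ ED ∥ AB]
2. B_y = 15  [AE ∥ BD ∩ ED ∥ AB]
   → B = (0, 15)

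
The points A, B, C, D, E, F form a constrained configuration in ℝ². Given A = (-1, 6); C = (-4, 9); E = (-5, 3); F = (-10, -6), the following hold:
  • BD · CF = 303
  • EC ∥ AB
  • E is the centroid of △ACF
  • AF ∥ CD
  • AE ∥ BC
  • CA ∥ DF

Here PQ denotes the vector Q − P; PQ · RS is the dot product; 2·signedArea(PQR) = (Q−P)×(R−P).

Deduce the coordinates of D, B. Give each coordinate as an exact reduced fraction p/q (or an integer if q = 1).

1. D_x = -13  [CA ∥ DF ∩ AF ∥ CD]
2. D_y = -3  [CA ∥ DF ∩ AF ∥ CD]
   → D = (-13, -3)
3. B_x = 0  [AE ∥ BC ∩ EC ∥ AB]
4. B_y = 12  [AE ∥ BC ∩ EC ∥ AB]
   → B = (0, 12)

B = (0, 12)
D = (-13, -3)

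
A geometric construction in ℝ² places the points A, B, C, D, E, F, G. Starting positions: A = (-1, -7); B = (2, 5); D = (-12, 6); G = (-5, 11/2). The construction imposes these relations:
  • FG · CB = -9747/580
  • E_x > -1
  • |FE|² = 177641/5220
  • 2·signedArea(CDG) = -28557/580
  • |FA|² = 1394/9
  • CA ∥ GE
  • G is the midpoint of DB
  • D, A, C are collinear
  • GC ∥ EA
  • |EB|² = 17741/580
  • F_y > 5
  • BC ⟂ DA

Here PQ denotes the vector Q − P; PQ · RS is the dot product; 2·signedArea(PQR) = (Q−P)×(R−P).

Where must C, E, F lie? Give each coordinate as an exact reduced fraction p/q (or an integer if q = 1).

1. C_x = -1643/290  [D, A, C are collinear ∩ BC ⟂ DA]
2. C_y = -431/290  [D, A, C are collinear ∩ BC ⟂ DA]
   → C = (-1643/290, -431/290)
3. E_x = -97/290  [GC ∥ EA ∩ CA ∥ GE]
4. E_y = -2/145  [GC ∥ EA ∩ CA ∥ GE]
   → E = (-97/290, -2/145)
5. F_x = -8/3  [line -2223/290·x + -1881/290·y + 2052/145 = 0 ∩ |FE|² = 177641/5220]
6. F_y = 16/3  [line -2223/290·x + -1881/290·y + 2052/145 = 0 ∩ |FE|² = 177641/5220]
   → F = (-8/3, 16/3)

C = (-1643/290, -431/290)
E = (-97/290, -2/145)
F = (-8/3, 16/3)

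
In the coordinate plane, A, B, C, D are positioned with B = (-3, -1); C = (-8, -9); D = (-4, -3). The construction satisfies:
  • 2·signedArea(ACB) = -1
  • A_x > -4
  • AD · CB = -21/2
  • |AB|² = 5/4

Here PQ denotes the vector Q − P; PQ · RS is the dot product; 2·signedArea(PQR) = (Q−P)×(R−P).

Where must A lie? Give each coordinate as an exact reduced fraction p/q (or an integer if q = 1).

A = (-7/2, -2)

1. A_x = -7/2  [2·signedArea(ACB) = -1 ∩ AD · CB = -21/2]
2. A_y = -2  [2·signedArea(ACB) = -1 ∩ AD · CB = -21/2]
   → A = (-7/2, -2)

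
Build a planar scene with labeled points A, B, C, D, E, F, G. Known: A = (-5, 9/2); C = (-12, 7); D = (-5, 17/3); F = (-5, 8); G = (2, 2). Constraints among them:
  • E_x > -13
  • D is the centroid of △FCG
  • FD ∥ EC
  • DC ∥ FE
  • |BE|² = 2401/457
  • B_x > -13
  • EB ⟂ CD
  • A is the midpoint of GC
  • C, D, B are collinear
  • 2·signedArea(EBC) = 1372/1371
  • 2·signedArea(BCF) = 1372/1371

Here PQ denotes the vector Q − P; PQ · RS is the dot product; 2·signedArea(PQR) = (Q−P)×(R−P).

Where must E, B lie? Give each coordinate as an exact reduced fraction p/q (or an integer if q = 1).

1. E_x = -12  [FD ∥ EC ∩ DC ∥ FE]
2. E_y = 28/3  [FD ∥ EC ∩ DC ∥ FE]
   → E = (-12, 28/3)
3. B_x = -5680/457  [C, D, B are collinear ∩ EB ⟂ CD]
4. B_y = 9709/1371  [C, D, B are collinear ∩ EB ⟂ CD]
   → B = (-5680/457, 9709/1371)

B = (-5680/457, 9709/1371)
E = (-12, 28/3)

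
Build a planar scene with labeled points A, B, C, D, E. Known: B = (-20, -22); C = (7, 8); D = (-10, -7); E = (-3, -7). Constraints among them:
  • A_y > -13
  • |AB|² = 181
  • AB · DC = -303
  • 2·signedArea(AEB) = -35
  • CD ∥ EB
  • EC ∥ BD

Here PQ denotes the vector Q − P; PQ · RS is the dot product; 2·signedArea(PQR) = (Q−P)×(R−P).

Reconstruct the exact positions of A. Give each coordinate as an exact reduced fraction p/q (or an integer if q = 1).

1. A_x = -11  [AB · DC = -303 ∩ 2·signedArea(AEB) = -35]
2. A_y = -12  [AB · DC = -303 ∩ 2·signedArea(AEB) = -35]
   → A = (-11, -12)

A = (-11, -12)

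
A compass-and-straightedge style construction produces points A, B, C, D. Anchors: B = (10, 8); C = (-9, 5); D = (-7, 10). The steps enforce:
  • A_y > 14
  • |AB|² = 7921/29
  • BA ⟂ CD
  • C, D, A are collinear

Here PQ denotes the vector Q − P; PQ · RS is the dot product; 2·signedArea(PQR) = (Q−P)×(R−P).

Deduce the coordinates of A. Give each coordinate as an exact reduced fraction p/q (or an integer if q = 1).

A = (-155/29, 410/29)

1. A_x = -155/29  [C, D, A are collinear ∩ BA ⟂ CD]
2. A_y = 410/29  [C, D, A are collinear ∩ BA ⟂ CD]
   → A = (-155/29, 410/29)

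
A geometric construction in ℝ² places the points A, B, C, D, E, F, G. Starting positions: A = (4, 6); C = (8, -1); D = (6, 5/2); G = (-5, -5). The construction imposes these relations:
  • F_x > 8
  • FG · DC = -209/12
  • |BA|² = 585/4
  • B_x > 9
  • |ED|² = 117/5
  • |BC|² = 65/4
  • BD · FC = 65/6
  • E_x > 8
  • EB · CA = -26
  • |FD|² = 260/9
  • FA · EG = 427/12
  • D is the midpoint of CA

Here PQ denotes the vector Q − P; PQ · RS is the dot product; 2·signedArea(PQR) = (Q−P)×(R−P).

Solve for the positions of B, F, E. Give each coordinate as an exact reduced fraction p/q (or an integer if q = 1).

B = (10, -9/2)
E = (42/5, -17/10)
F = (26/3, -13/6)

1. F_x = 26/3  [line -2·x + 7/2·y + 299/12 = 0 ∩ |FD|² = 260/9]
2. F_y = -13/6  [line -2·x + 7/2·y + 299/12 = 0 ∩ |FD|² = 260/9]
   → F = (26/3, -13/6)
3. E_x = 42/5  [line 14/3·x + -49/6·y + -637/12 = 0 ∩ |ED|² = 117/5]
4. E_y = -17/10  [line 14/3·x + -49/6·y + -637/12 = 0 ∩ |ED|² = 117/5]
   → E = (42/5, -17/10)
5. B_x = 10  [line 2/3·x + -7/6·y + -143/12 = 0 ∩ |BA|² = 585/4]
6. B_y = -9/2  [line 2/3·x + -7/6·y + -143/12 = 0 ∩ |BA|² = 585/4]
   → B = (10, -9/2)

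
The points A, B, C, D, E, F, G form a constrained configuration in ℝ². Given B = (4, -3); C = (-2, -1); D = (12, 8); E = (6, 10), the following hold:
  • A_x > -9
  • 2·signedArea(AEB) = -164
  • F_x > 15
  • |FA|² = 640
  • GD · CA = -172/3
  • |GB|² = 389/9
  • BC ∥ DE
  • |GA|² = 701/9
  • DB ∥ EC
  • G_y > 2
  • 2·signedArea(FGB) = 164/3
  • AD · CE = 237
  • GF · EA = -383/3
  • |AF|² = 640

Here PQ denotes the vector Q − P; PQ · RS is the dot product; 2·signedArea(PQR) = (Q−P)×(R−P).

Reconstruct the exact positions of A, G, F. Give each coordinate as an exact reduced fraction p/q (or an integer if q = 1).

A = (-8, 1)
F = (16, -7)
G = (2/3, 8/3)

1. A_x = -8  [2·signedArea(AEB) = -164 ∩ AD · CE = 237]
2. A_y = 1  [2·signedArea(AEB) = -164 ∩ AD · CE = 237]
   → A = (-8, 1)
3. G_x = 2/3  [line 6·x + -2·y + 4/3 = 0 ∩ |GA|² = 701/9]
4. G_y = 8/3  [line 6·x + -2·y + 4/3 = 0 ∩ |GA|² = 701/9]
   → G = (2/3, 8/3)
5. F_x = 16  [GF · EA = -383/3 ∩ 2·signedArea(FGB) = 164/3]
6. F_y = -7  [GF · EA = -383/3 ∩ 2·signedArea(FGB) = 164/3]
   → F = (16, -7)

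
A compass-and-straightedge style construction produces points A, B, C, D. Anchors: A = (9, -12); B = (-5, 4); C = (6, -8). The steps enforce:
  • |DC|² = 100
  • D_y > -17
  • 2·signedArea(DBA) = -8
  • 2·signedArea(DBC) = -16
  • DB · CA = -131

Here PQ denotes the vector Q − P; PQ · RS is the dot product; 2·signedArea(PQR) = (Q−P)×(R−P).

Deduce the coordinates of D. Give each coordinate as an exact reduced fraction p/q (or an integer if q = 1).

D = (12, -16)

1. D_x = 12  [2·signedArea(DBA) = -8 ∩ DB · CA = -131]
2. D_y = -16  [2·signedArea(DBA) = -8 ∩ DB · CA = -131]
   → D = (12, -16)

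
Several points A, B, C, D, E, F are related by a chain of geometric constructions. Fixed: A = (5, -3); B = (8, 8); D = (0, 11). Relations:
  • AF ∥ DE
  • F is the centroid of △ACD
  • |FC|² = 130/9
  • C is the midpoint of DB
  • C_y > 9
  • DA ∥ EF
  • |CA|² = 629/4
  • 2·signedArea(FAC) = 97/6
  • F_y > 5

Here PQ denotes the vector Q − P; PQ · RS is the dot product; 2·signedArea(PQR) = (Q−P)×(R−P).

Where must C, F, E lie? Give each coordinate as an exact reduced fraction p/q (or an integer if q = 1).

1. C_x = 4  [C is the midpoint of DB]
2. C_y = 19/2  [C is the midpoint of DB]
   → C = (4, 19/2)
3. F_x = 3  [F is the centroid of △ACD]
4. F_y = 35/6  [F is the centroid of △ACD]
   → F = (3, 35/6)
5. E_x = -2  [DA ∥ EF ∩ AF ∥ DE]
6. E_y = 119/6  [DA ∥ EF ∩ AF ∥ DE]
   → E = (-2, 119/6)

C = (4, 19/2)
E = (-2, 119/6)
F = (3, 35/6)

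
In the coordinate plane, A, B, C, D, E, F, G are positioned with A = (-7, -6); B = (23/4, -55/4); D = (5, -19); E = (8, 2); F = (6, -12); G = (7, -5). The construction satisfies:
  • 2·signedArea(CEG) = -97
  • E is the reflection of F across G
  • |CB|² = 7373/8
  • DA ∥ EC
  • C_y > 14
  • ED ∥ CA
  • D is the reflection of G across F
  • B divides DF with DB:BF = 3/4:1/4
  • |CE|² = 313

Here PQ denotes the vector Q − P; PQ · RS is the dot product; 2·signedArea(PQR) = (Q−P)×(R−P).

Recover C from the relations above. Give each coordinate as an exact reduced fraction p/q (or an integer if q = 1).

C = (-4, 15)

1. C_x = -4  [ED ∥ CA ∩ DA ∥ EC]
2. C_y = 15  [ED ∥ CA ∩ DA ∥ EC]
   → C = (-4, 15)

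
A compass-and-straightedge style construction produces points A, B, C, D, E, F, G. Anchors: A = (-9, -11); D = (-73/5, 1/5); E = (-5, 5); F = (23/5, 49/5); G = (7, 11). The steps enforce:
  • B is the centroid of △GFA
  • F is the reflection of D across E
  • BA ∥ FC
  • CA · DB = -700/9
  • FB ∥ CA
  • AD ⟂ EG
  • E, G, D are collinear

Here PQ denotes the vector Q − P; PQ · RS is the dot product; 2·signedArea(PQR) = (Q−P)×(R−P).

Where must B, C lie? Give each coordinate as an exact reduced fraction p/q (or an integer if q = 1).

1. B_x = 13/15  [B is the centroid of △GFA]
2. B_y = 49/15  [B is the centroid of △GFA]
   → B = (13/15, 49/15)
3. C_x = -79/15  [FB ∥ CA ∩ BA ∥ FC]
4. C_y = -67/15  [FB ∥ CA ∩ BA ∥ FC]
   → C = (-79/15, -67/15)

B = (13/15, 49/15)
C = (-79/15, -67/15)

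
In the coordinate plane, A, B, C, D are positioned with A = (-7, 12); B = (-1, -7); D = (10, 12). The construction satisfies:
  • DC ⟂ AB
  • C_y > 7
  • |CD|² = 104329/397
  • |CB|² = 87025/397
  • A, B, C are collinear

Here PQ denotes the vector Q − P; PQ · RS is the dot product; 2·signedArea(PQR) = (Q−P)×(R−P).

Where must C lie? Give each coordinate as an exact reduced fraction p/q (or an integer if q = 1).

1. C_x = -2167/397  [A, B, C are collinear ∩ DC ⟂ AB]
2. C_y = 2826/397  [A, B, C are collinear ∩ DC ⟂ AB]
   → C = (-2167/397, 2826/397)

C = (-2167/397, 2826/397)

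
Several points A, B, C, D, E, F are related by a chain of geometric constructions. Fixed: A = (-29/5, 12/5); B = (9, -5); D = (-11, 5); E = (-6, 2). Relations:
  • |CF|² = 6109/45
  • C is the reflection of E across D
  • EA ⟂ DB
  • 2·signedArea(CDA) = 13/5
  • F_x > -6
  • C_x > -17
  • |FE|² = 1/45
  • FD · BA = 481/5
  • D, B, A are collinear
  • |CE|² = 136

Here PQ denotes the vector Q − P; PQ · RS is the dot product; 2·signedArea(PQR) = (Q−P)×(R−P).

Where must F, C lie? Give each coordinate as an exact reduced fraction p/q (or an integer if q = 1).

C = (-16, 8)
F = (-89/15, 32/15)

1. F_x = -89/15  [line 74/5·x + -37/5·y + 518/5 = 0 ∩ |FE|² = 1/45]
2. F_y = 32/15  [line 74/5·x + -37/5·y + 518/5 = 0 ∩ |FE|² = 1/45]
   → F = (-89/15, 32/15)
3. C_x = -16  [C is the reflection of E across D]
4. C_y = 8  [C is the reflection of E across D]
   → C = (-16, 8)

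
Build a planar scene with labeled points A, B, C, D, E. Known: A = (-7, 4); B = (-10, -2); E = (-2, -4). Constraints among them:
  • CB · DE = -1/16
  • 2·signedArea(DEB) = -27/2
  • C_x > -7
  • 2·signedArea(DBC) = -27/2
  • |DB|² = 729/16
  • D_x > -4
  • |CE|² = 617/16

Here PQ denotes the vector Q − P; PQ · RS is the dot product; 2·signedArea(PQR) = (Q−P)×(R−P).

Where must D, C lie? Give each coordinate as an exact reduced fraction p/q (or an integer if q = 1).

C = (-27/4, 0)
D = (-13/4, -2)

1. D_x = -13/4  [line -2·x + -8·y + -45/2 = 0 ∩ |DB|² = 729/16]
2. D_y = -2  [line -2·x + -8·y + -45/2 = 0 ∩ |DB|² = 729/16]
   → D = (-13/4, -2)
3. C_x = -27/4  [CB · DE = -1/16 ∩ 2·signedArea(DBC) = -27/2]
4. C_y = 0  [CB · DE = -1/16 ∩ 2·signedArea(DBC) = -27/2]
   → C = (-27/4, 0)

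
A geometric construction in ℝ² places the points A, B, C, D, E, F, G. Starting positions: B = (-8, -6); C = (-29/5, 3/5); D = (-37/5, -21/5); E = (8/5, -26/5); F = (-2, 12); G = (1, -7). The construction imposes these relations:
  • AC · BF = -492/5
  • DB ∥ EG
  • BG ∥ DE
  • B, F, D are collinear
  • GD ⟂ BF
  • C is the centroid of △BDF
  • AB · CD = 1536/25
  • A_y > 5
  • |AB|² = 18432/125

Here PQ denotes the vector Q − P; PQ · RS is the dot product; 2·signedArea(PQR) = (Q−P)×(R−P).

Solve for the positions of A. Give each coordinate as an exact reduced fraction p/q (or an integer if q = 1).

A = (-104/25, 138/25)

1. A_x = -104/25  [line 8/5·x + 24/5·y + -496/25 = 0 ∩ |AB|² = 18432/125]
2. A_y = 138/25  [line 8/5·x + 24/5·y + -496/25 = 0 ∩ |AB|² = 18432/125]
   → A = (-104/25, 138/25)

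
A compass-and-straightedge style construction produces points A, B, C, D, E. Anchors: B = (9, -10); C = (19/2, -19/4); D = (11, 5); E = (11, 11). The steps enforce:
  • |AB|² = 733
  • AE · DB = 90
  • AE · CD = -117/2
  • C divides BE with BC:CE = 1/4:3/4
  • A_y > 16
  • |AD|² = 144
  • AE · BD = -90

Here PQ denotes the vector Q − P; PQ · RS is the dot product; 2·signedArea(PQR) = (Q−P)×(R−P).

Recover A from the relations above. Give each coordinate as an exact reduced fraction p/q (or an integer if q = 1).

A = (11, 17)

1. A_x = 11  [AE · DB = 90 ∩ AE · CD = -117/2]
2. A_y = 17  [AE · DB = 90 ∩ AE · CD = -117/2]
   → A = (11, 17)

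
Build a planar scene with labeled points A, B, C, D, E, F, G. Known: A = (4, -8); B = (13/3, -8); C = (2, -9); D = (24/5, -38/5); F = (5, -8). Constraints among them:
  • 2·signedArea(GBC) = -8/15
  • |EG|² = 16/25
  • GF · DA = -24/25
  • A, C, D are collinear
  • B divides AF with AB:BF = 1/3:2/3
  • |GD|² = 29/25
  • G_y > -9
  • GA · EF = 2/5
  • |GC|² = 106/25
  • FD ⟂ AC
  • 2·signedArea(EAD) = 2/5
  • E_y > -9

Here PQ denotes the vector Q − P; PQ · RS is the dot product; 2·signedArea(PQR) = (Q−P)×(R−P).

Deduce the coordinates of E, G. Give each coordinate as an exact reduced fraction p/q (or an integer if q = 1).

E = (3, -8)
G = (19/5, -8)

1. G_x = 19/5  [GF · DA = -24/25 ∩ 2·signedArea(GBC) = -8/15]
2. G_y = -8  [GF · DA = -24/25 ∩ 2·signedArea(GBC) = -8/15]
   → G = (19/5, -8)
3. E_x = 3  [2·signedArea(EAD) = 2/5 ∩ GA · EF = 2/5]
4. E_y = -8  [2·signedArea(EAD) = 2/5 ∩ GA · EF = 2/5]
   → E = (3, -8)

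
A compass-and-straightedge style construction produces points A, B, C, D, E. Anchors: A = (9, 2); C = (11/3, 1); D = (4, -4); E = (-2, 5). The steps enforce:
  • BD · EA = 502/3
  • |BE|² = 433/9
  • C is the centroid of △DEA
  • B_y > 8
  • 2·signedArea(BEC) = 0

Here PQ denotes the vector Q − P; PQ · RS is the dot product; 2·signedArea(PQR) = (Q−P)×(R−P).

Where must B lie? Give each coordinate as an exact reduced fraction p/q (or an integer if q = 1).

1. B_x = -23/3  [2·signedArea(BEC) = 0 ∩ BD · EA = 502/3]
2. B_y = 9  [2·signedArea(BEC) = 0 ∩ BD · EA = 502/3]
   → B = (-23/3, 9)

B = (-23/3, 9)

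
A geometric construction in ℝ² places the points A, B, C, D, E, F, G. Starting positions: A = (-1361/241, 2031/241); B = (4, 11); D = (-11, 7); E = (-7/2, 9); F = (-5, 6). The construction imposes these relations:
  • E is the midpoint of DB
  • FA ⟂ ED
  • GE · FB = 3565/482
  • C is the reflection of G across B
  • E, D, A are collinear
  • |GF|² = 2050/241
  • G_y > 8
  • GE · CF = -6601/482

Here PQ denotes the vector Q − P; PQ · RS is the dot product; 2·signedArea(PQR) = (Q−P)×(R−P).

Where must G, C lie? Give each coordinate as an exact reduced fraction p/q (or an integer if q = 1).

1. G_x = -1016/241  [line -9·x + -5·y + 1471/241 = 0 ∩ |GF|² = 2050/241]
2. G_y = 2123/241  [line -9·x + -5·y + 1471/241 = 0 ∩ |GF|² = 2050/241]
   → G = (-1016/241, 2123/241)
3. C_x = 2944/241  [C is the reflection of G across B]
4. C_y = 3179/241  [C is the reflection of G across B]
   → C = (2944/241, 3179/241)

C = (2944/241, 3179/241)
G = (-1016/241, 2123/241)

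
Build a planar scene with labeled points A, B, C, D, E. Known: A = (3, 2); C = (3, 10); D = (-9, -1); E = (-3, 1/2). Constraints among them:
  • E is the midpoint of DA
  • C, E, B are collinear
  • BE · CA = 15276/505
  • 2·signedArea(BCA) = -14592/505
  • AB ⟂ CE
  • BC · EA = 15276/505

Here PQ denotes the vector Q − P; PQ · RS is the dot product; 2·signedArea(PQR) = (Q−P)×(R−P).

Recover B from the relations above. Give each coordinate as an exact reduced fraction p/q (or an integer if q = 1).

B = (-309/505, 2162/505)

1. B_x = -309/505  [C, E, B are collinear ∩ AB ⟂ CE]
2. B_y = 2162/505  [C, E, B are collinear ∩ AB ⟂ CE]
   → B = (-309/505, 2162/505)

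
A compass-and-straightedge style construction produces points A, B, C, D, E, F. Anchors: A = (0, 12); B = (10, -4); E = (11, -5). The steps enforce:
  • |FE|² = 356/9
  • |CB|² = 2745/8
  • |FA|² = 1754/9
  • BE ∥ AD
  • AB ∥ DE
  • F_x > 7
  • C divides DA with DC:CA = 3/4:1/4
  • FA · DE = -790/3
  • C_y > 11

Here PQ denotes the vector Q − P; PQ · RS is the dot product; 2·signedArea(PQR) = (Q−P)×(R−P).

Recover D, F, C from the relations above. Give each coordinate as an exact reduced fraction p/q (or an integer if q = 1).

1. D_x = 1  [AB ∥ DE ∩ BE ∥ AD]
2. D_y = 11  [AB ∥ DE ∩ BE ∥ AD]
   → D = (1, 11)
3. F_x = 23/3  [line -10·x + 16·y + 214/3 = 0 ∩ |FE|² = 356/9]
4. F_y = 1/3  [line -10·x + 16·y + 214/3 = 0 ∩ |FE|² = 356/9]
   → F = (23/3, 1/3)
5. C_x = 1/4  [C divides DA with DC:CA = 3/4:1/4]
6. C_y = 47/4  [C divides DA with DC:CA = 3/4:1/4]
   → C = (1/4, 47/4)

C = (1/4, 47/4)
D = (1, 11)
F = (23/3, 1/3)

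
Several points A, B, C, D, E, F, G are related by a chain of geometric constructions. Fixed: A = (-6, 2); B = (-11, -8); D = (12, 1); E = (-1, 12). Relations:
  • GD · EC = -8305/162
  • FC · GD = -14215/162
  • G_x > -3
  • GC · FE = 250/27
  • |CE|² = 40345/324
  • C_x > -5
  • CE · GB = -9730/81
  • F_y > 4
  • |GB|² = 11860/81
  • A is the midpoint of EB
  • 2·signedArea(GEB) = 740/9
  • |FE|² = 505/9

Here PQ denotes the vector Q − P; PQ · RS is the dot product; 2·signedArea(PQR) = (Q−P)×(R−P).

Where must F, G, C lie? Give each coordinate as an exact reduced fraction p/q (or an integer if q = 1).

1. G_x = -23/9  [line 20·x + -10·y + 520/9 = 0 ∩ |GB|² = 11860/81]
2. G_y = 2/3  [line 20·x + -10·y + 520/9 = 0 ∩ |GB|² = 11860/81]
   → G = (-23/9, 2/3)
3. C_x = -77/18  [CE · GB = -9730/81 ∩ GD · EC = -8305/162]
4. C_y = 4/3  [CE · GB = -9730/81 ∩ GD · EC = -8305/162]
   → C = (-77/18, 4/3)
5. F_x = 5/3  [FC · GD = -14215/162 ∩ GC · FE = 250/27]
6. F_y = 5  [FC · GD = -14215/162 ∩ GC · FE = 250/27]
   → F = (5/3, 5)

C = (-77/18, 4/3)
F = (5/3, 5)
G = (-23/9, 2/3)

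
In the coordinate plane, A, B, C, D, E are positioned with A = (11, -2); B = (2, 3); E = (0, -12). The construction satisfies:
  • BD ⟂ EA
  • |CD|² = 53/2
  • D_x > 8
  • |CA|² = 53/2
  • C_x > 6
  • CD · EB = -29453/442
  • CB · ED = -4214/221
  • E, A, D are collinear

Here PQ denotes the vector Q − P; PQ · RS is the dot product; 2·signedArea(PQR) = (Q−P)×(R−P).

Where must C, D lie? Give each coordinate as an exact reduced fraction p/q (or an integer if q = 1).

1. D_x = 1892/221  [E, A, D are collinear ∩ BD ⟂ EA]
2. D_y = -932/221  [E, A, D are collinear ∩ BD ⟂ EA]
   → D = (1892/221, -932/221)
3. C_x = 13/2  [CB · ED = -4214/221 ∩ CD · EB = -29453/442]
4. C_y = 1/2  [CB · ED = -4214/221 ∩ CD · EB = -29453/442]
   → C = (13/2, 1/2)

C = (13/2, 1/2)
D = (1892/221, -932/221)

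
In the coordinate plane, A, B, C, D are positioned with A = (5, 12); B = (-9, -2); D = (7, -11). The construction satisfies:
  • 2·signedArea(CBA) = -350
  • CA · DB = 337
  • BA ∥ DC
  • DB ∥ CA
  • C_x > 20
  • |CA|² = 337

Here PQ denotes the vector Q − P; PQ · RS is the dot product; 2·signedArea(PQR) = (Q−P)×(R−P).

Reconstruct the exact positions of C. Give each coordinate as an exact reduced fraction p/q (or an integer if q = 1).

C = (21, 3)

1. C_x = 21  [DB ∥ CA ∩ BA ∥ DC]
2. C_y = 3  [DB ∥ CA ∩ BA ∥ DC]
   → C = (21, 3)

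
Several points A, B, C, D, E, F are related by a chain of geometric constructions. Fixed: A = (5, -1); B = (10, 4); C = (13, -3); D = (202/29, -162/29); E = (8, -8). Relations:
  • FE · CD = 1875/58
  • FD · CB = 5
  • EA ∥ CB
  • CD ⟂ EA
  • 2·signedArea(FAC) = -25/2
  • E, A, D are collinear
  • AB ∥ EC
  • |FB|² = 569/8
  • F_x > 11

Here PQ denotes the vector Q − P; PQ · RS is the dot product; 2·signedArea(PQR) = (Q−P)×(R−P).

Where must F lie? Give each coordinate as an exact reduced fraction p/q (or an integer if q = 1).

F = (47/4, -17/4)

1. F_x = 47/4  [FD · CB = 5 ∩ 2·signedArea(FAC) = -25/2]
2. F_y = -17/4  [FD · CB = 5 ∩ 2·signedArea(FAC) = -25/2]
   → F = (47/4, -17/4)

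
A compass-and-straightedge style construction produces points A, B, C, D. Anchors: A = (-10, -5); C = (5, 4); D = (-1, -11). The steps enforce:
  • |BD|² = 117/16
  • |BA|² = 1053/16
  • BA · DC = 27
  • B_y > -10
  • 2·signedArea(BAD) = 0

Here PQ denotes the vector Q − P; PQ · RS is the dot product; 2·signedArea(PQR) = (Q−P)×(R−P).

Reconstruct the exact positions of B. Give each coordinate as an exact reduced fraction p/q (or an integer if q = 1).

B = (-13/4, -19/2)

1. B_x = -13/4  [2·signedArea(BAD) = 0 ∩ BA · DC = 27]
2. B_y = -19/2  [2·signedArea(BAD) = 0 ∩ BA · DC = 27]
   → B = (-13/4, -19/2)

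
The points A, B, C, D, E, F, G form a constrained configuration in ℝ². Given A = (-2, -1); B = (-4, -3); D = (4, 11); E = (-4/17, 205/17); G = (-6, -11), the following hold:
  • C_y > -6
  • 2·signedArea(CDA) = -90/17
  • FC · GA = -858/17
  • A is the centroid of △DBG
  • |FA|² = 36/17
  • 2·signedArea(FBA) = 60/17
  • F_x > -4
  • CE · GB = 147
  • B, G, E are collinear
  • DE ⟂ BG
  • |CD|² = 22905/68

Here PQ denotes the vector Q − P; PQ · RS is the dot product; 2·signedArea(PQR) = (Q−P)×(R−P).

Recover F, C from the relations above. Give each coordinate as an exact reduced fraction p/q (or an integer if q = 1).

C = (-155/34, -89/17)
F = (-58/17, -11/17)

1. C_x = -155/34  [CE · GB = 147 ∩ 2·signedArea(CDA) = -90/17]
2. C_y = -89/17  [CE · GB = 147 ∩ 2·signedArea(CDA) = -90/17]
   → C = (-155/34, -89/17)
3. F_x = -58/17  [2·signedArea(FBA) = 60/17 ∩ FC · GA = -858/17]
4. F_y = -11/17  [2·signedArea(FBA) = 60/17 ∩ FC · GA = -858/17]
   → F = (-58/17, -11/17)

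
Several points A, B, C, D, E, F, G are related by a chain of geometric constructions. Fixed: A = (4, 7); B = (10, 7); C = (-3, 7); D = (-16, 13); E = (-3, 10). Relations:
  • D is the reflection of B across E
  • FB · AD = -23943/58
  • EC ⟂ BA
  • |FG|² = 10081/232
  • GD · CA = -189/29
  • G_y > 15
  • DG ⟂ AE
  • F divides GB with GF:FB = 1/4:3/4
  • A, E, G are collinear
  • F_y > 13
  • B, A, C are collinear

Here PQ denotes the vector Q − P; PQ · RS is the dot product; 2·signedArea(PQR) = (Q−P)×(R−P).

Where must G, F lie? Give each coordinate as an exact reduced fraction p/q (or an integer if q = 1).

F = (-1021/116, 1523/116)
G = (-437/29, 440/29)

1. G_x = -437/29  [A, E, G are collinear ∩ DG ⟂ AE]
2. G_y = 440/29  [A, E, G are collinear ∩ DG ⟂ AE]
   → G = (-437/29, 440/29)
3. F_x = -1021/116  [F divides GB with GF:FB = 1/4:3/4]
4. F_y = 1523/116  [F divides GB with GF:FB = 1/4:3/4]
   → F = (-1021/116, 1523/116)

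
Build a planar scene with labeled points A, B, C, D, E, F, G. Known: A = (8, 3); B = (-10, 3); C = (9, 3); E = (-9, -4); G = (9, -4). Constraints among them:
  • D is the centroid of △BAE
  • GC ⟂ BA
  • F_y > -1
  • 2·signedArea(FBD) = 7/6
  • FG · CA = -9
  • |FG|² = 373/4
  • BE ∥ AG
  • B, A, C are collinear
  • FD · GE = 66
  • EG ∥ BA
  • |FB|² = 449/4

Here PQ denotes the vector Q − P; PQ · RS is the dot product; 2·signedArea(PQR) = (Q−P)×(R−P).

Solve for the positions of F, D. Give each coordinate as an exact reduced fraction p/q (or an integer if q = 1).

D = (-11/3, 2/3)
F = (0, -1/2)

1. F_x = 0  [FG · CA = -9]
2. F_y = -1/2  [|FG|² = 373/4]
   → F = (0, -1/2)
3. D_x = -11/3  [FD · GE = 66 ∩ D is the centroid of △BAE]
4. D_y = 2/3  [FD · GE = 66 ∩ D is the centroid of △BAE]
   → D = (-11/3, 2/3)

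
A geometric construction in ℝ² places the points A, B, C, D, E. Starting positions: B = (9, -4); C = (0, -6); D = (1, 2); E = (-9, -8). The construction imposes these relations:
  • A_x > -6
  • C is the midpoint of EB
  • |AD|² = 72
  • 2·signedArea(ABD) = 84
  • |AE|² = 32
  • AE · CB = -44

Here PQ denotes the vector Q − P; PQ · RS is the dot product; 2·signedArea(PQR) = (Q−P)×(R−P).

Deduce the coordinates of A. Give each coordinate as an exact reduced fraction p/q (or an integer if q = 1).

A = (-5, -4)

1. A_x = -5  [2·signedArea(ABD) = 84 ∩ AE · CB = -44]
2. A_y = -4  [2·signedArea(ABD) = 84 ∩ AE · CB = -44]
   → A = (-5, -4)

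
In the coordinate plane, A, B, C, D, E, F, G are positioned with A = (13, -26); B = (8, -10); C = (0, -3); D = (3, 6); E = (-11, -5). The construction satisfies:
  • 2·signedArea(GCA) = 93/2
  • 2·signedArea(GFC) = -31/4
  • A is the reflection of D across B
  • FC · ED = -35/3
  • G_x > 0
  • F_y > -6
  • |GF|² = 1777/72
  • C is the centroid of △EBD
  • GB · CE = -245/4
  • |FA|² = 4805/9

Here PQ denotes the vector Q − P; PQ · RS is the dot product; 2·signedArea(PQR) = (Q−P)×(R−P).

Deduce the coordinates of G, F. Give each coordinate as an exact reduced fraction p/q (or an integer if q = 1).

F = (8/3, -16/3)
G = (3/4, -3/4)

1. G_x = 3/4  [GB · CE = -245/4 ∩ 2·signedArea(GCA) = 93/2]
2. G_y = -3/4  [GB · CE = -245/4 ∩ 2·signedArea(GCA) = 93/2]
   → G = (3/4, -3/4)
3. F_x = 8/3  [FC · ED = -35/3 ∩ 2·signedArea(GFC) = -31/4]
4. F_y = -16/3  [FC · ED = -35/3 ∩ 2·signedArea(GFC) = -31/4]
   → F = (8/3, -16/3)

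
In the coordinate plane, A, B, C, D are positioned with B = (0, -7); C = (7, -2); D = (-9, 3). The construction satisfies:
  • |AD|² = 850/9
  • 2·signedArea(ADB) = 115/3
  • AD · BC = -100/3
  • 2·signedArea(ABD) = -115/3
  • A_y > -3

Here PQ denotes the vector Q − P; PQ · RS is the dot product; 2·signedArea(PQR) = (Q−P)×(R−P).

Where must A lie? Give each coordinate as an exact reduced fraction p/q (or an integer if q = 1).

1. A_x = -2/3  [2·signedArea(ADB) = 115/3 ∩ AD · BC = -100/3]
2. A_y = -2  [2·signedArea(ADB) = 115/3 ∩ AD · BC = -100/3]
   → A = (-2/3, -2)

A = (-2/3, -2)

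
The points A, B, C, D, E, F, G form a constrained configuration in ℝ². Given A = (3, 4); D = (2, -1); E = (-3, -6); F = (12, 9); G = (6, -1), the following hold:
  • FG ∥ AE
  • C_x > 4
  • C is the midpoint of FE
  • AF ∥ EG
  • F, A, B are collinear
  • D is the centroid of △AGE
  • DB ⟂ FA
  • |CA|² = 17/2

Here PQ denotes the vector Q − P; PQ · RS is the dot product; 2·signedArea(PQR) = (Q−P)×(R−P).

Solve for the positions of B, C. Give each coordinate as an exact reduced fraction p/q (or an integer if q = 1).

1. B_x = 6/53  [F, A, B are collinear ∩ DB ⟂ FA]
2. B_y = 127/53  [F, A, B are collinear ∩ DB ⟂ FA]
   → B = (6/53, 127/53)
3. C_x = 9/2  [C is the midpoint of FE]
4. C_y = 3/2  [C is the midpoint of FE]
   → C = (9/2, 3/2)

B = (6/53, 127/53)
C = (9/2, 3/2)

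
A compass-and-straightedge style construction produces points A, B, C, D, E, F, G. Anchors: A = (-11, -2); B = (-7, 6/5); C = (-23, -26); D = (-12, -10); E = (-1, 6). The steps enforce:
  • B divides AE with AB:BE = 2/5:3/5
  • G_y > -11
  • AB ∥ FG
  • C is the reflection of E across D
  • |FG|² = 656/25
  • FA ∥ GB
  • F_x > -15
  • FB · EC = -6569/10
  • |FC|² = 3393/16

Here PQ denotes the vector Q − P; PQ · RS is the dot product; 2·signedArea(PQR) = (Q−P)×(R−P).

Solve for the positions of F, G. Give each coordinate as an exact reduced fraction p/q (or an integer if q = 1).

1. F_x = -59/4  [line 22·x + 32·y + 1545/2 = 0 ∩ |FC|² = 3393/16]
2. F_y = -14  [line 22·x + 32·y + 1545/2 = 0 ∩ |FC|² = 3393/16]
   → F = (-59/4, -14)
3. G_x = -43/4  [FA ∥ GB ∩ AB ∥ FG]
4. G_y = -54/5  [FA ∥ GB ∩ AB ∥ FG]
   → G = (-43/4, -54/5)

F = (-59/4, -14)
G = (-43/4, -54/5)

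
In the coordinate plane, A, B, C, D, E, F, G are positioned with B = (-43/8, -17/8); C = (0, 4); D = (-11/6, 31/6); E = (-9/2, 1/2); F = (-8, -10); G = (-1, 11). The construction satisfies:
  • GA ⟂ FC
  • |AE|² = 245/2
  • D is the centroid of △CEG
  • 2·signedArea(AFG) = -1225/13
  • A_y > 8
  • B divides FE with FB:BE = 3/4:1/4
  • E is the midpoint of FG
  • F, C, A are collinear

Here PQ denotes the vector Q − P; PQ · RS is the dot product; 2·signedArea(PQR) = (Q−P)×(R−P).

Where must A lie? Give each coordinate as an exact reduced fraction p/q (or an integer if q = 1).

A = (36/13, 115/13)

1. A_x = 36/13  [F, C, A are collinear ∩ GA ⟂ FC]
2. A_y = 115/13  [F, C, A are collinear ∩ GA ⟂ FC]
   → A = (36/13, 115/13)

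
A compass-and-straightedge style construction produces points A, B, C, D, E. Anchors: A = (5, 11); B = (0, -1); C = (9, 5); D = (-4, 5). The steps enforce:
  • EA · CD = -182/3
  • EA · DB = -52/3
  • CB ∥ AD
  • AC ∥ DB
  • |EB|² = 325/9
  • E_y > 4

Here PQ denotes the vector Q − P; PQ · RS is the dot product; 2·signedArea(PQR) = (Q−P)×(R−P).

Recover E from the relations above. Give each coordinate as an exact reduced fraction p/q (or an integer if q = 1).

E = (1/3, 5)

1. E_x = 1/3  [EA · CD = -182/3 ∩ EA · DB = -52/3]
2. E_y = 5  [EA · CD = -182/3 ∩ EA · DB = -52/3]
   → E = (1/3, 5)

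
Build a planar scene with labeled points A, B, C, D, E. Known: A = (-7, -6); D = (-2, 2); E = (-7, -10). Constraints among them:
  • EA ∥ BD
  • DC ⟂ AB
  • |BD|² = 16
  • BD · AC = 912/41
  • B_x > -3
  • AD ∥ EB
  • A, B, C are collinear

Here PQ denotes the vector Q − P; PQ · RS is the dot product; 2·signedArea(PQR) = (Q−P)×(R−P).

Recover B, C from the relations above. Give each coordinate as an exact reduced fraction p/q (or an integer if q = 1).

1. B_x = -2  [EA ∥ BD ∩ AD ∥ EB]
2. B_y = -2  [EA ∥ BD ∩ AD ∥ EB]
   → B = (-2, -2)
3. C_x = -2/41  [A, B, C are collinear ∩ DC ⟂ AB]
4. C_y = -18/41  [A, B, C are collinear ∩ DC ⟂ AB]
   → C = (-2/41, -18/41)

B = (-2, -2)
C = (-2/41, -18/41)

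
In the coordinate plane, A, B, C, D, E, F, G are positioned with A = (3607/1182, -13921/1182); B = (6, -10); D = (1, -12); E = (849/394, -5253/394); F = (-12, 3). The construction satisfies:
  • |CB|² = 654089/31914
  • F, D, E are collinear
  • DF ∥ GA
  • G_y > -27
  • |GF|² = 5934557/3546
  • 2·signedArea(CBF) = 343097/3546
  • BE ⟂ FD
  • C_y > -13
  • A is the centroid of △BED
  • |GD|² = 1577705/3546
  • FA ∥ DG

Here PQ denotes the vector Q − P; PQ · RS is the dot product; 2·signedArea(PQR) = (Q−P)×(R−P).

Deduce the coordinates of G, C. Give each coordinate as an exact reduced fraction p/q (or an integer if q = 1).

1. G_x = 18973/1182  [DF ∥ GA ∩ FA ∥ DG]
2. G_y = -31651/1182  [DF ∥ GA ∩ FA ∥ DG]
   → G = (18973/1182, -31651/1182)
3. C_x = 8701/3546  [line -13·x + -18·y + -704789/3546 = 0 ∩ |CB|² = 654089/31914]
4. C_y = -45439/3546  [line -13·x + -18·y + -704789/3546 = 0 ∩ |CB|² = 654089/31914]
   → C = (8701/3546, -45439/3546)

C = (8701/3546, -45439/3546)
G = (18973/1182, -31651/1182)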